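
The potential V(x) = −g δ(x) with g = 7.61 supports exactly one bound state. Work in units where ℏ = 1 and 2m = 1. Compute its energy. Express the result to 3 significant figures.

E = -14.5

The bound state is ψ(x) = √κ e^{−κ|x|}. The derivative jump ψ'(0⁺) − ψ'(0⁻) = −(2mg/ℏ²)ψ(0) fixes κ = mg/ℏ² = 3.805.
Then E = −ℏ²κ²/(2m) = −mg²/(2ℏ²) = -14.48.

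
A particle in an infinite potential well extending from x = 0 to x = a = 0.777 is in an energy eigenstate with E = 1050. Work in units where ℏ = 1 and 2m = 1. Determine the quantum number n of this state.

For an infinite well E_n = n²π²ℏ²/(2ma²), so n = (a/πℏ)√(2mE).
n = (0.777/π) × √(2 × 0.5 × 1050) = 8.014 → n = 8.

n = 8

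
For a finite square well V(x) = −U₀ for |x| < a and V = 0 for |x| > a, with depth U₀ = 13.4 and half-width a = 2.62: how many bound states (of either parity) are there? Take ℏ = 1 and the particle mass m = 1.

N = 9

The dimensionless depth is z₀ = a√(2mU₀)/ℏ = 2.62 × √(26.80) = 13.56.
The even/odd transcendental equations gain one root per π/2 in z₀, giving N = 1 + ⌊2z₀/π⌋ = 1 + ⌊8.635⌋ = 9.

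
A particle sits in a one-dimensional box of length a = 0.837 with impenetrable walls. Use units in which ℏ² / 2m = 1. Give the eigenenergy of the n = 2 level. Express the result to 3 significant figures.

The infinite-well eigenfunctions ψ_n = √(2/a) sin(nπx/a) vanish at both walls, giving E_n = n²π²ℏ²/(2ma²).
E_2 = 2² × π² / (2 × 0.5 × 0.837²) = 56.35.

E = 56.4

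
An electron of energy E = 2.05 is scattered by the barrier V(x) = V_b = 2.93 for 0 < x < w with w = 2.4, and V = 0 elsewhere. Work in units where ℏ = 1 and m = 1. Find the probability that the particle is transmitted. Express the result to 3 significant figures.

T = 0.00576

Since E < V_b the interior solution is evanescent with decay constant κ = √(2m(V_b − E))/ℏ = 1.327.
κw = 3.184, sinh(κw) = 12.05.
The exact tunnelling result is T⁻¹ = 1 + V_b² sinh²(κw) / [4E(V_b − E)] = 173.8, so T = 0.00576.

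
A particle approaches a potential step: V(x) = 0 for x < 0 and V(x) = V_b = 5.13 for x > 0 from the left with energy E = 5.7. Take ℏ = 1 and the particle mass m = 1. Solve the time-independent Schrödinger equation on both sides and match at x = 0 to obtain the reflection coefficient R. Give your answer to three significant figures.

R = 0.270

The wavenumbers are k₁ = √(2mE)/ℏ = 3.376 on the left and k₂ = √(2m(E − V_b))/ℏ = 1.068 on the right.
Matching ψ and ψ′ at x = 0 gives r = (k₁ − k₂)/(k₁ + k₂), so R = r² = 0.2699 and T = 1 − R = 0.7301.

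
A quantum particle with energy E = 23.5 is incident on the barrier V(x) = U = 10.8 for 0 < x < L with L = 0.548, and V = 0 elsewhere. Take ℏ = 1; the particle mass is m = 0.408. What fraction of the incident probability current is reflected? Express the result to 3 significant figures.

Above the barrier the interior wavenumber is k₂ = √(2m(E − U))/ℏ = 3.219, giving phase k₂L = 1.764.
T = [1 + U² sin²(k₂L) / (4E(E − U))]⁻¹ = 1/1.094 = 0.914.
R = 1 − T = 0.0860.

R = 0.0860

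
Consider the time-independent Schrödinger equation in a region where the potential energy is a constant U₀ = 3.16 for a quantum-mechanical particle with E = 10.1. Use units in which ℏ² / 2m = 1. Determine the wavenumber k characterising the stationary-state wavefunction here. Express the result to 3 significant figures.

k = 2.63

With E > U₀ the solution is oscillatory, ψ ∝ e^{±ikx} with k = √(2m(E − U₀))/ℏ.
k = √(2 × 0.5 × 6.94) = 2.634.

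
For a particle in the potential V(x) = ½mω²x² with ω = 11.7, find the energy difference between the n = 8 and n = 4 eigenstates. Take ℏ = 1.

E_n = ℏω(n + ½), so ΔE = (8 − 4) ℏω = 4 × 11.7 = 46.80.

ΔE = 46.8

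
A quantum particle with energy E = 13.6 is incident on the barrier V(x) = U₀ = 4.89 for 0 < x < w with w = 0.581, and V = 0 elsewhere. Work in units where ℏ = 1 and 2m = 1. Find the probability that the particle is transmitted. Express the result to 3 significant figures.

T = 0.953

Above the barrier the interior wavenumber is k₂ = √(2m(E − U₀))/ℏ = 2.951, giving phase k₂w = 1.715.
Matching at both interfaces gives T⁻¹ = 1 + U₀² sin²(k₂w) / [4E(E − U₀)] = 1.049, hence T = 0.953.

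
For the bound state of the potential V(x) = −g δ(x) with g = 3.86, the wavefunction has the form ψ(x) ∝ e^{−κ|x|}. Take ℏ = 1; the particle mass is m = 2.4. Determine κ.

Integrate −(ℏ²/2m)ψ'' − gδ(x)ψ = Eψ from −ε to +ε: the ψ'' term gives ψ'(0⁺) − ψ'(0⁻) and the δ term gives −(2mg/ℏ²)ψ(0).
With ψ ∝ e^{−κ|x|} this yields −2κ = −2mg/ℏ², so κ = mg/ℏ² = 9.264.

κ = 9.26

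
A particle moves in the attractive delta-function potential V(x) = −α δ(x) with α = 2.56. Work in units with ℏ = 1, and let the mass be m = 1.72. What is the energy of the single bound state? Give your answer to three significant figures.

For x ≠ 0 the bound state is ψ ∝ e^{−κ|x|}; integrating the TISE across the delta gives the cusp condition 2κ = 2mα/ℏ², so κ = 4.403.
Then E = −ℏ²κ²/(2m) = −mα²/(2ℏ²) = -5.636.

E = -5.64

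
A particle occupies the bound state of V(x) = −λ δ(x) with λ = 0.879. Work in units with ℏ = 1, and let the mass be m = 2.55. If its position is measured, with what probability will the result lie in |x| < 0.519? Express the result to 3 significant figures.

The normalised bound state is ψ = √κ e^{−κ|x|} with κ = mλ/ℏ² = 2.241.
P(|x| < d) = ∫_{−d}^{d} κ e^{−2κ|x|} dx = 1 − e^{−2κd} = 1 − e^{−2.327} = 0.9024.

P = 0.902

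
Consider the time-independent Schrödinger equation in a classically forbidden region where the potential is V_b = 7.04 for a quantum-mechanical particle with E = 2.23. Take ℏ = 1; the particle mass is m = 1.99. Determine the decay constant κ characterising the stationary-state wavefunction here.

Since E < V_b the TISE in this region is ψ'' = κ²ψ with κ = √(2m(V_b − E))/ℏ.
κ = √(2 × 1.99 × 4.81) = 4.375.

κ = 4.38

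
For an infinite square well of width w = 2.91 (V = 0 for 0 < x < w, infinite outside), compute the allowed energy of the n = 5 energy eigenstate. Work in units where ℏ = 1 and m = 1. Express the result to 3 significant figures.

E = 14.6

Requiring ψ(0) = ψ(w) = 0 quantises k = nπ/w, hence E_n = ℏ²k²/2m = n²π²ℏ²/(2mw²).
E_5 = 5² × π² / (2 × 1 × 2.91²) = 14.57.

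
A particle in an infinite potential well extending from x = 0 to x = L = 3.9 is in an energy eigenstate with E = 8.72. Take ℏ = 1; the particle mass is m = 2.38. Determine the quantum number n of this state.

For an infinite well E_n = n²π²ℏ²/(2mL²), so n = (L/πℏ)√(2mE).
n = (3.9/π) × √(2 × 2.38 × 8.72) = 7.998 → n = 8.

n = 8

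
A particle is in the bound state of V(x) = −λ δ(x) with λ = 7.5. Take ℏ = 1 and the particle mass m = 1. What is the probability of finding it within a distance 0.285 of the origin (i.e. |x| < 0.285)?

The normalised bound state is ψ = √κ e^{−κ|x|} with κ = mλ/ℏ² = 7.500.
P(|x| < d) = ∫_{−d}^{d} κ e^{−2κ|x|} dx = 1 − e^{−2κd} = 1 − e^{−4.275} = 0.9861.

P = 0.986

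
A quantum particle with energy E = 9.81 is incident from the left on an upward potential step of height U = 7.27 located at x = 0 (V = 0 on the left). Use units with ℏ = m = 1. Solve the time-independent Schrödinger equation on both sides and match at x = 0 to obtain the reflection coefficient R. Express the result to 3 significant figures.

On each side the TISE gives plane waves with k = √(2m(E − V))/ℏ: k₁ = √(2·1·9.81) = 4.429, k₂ = √(2·1·2.54) = 2.254.
Continuity of ψ and ψ′ at the step yields the reflection amplitude r = (k₁ − k₂)/(k₁ + k₂) = 0.3255; thus R = |r|² = 0.1060, T = 0.8940.

R = 0.106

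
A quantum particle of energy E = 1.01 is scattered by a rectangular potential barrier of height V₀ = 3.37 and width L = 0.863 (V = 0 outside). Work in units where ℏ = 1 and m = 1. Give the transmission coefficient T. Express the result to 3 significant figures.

Since E < V₀ the interior solution is evanescent with decay constant κ = √(2m(V₀ − E))/ℏ = 2.173.
κL = 1.875, sinh(κL) = 3.183.
Matching ψ, ψ′ at both faces gives T = [1 + V₀² sinh²(κL) / (4E(V₀ − E))]⁻¹ = 1/13.07 = 0.0765.

T = 0.0765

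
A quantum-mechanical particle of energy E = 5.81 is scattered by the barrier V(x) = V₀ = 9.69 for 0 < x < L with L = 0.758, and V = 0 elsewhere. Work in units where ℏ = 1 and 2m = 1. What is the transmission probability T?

E < V₀: inside the barrier ψ ∝ e^{±κx} with κ = √(2m(V₀ − E))/ℏ = 1.970.
κL = 1.493, sinh(κL) = 2.113.
Matching ψ, ψ′ at both faces gives T = [1 + V₀² sinh²(κL) / (4E(V₀ − E))]⁻¹ = 1/5.650 = 0.177.

T = 0.177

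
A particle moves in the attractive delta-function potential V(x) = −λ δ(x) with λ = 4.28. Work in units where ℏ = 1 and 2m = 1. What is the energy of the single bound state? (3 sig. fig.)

E = -4.58

The bound state is ψ(x) = √κ e^{−κ|x|}. The derivative jump ψ'(0⁺) − ψ'(0⁻) = −(2mλ/ℏ²)ψ(0) fixes κ = mλ/ℏ² = 2.140.
Then E = −ℏ²κ²/(2m) = −mλ²/(2ℏ²) = -4.580.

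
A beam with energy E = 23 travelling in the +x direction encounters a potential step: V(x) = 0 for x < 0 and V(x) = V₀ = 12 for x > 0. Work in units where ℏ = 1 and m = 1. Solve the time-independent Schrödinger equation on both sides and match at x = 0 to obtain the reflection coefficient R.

R = 0.0332

The wavenumbers are k₁ = √(2mE)/ℏ = 6.782 on the left and k₂ = √(2m(E − V₀))/ℏ = 4.690 on the right.
Matching ψ and ψ′ at x = 0 gives r = (k₁ − k₂)/(k₁ + k₂), so R = r² = 0.03325 and T = 1 − R = 0.9668.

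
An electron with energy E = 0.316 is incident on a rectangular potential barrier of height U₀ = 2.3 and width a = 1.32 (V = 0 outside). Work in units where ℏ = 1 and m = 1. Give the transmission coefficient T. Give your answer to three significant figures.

T = 0.00987

E < U₀: inside the barrier ψ ∝ e^{±κx} with κ = √(2m(U₀ − E))/ℏ = 1.992.
κa = 2.629, sinh(κa) = 6.897.
The exact tunnelling result is T⁻¹ = 1 + U₀² sinh²(κa) / [4E(U₀ − E)] = 101.3, so T = 0.00987.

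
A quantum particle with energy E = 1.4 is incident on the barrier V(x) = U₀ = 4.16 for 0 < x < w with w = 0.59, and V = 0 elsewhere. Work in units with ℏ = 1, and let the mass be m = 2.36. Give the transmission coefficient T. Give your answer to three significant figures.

E < U₀: inside the barrier ψ ∝ e^{±κx} with κ = √(2m(U₀ − E))/ℏ = 3.609.
κw = 2.129, sinh(κw) = 4.146.
The exact tunnelling result is T⁻¹ = 1 + U₀² sinh²(κw) / [4E(U₀ − E)] = 20.25, so T = 0.0494.

T = 0.0494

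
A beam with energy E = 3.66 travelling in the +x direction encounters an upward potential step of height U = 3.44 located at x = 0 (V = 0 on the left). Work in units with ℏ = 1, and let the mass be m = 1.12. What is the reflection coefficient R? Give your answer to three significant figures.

The wavenumbers are k₁ = √(2mE)/ℏ = 2.863 on the left and k₂ = √(2m(E − U))/ℏ = 0.7020 on the right.
Continuity of ψ and ψ′ at the step yields the reflection amplitude r = (k₁ − k₂)/(k₁ + k₂) = 0.6062; thus R = |r|² = 0.3675, T = 0.6325.

R = 0.367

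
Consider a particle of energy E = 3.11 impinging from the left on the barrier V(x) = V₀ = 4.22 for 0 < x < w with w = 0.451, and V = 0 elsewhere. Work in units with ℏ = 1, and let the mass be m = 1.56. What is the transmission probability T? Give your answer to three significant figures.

T = 0.467

E < V₀: inside the barrier ψ ∝ e^{±κx} with κ = √(2m(V₀ − E))/ℏ = 1.861.
κw = 0.8393, sinh(κw) = 0.9414.
Matching ψ, ψ′ at both faces gives T = [1 + V₀² sinh²(κw) / (4E(V₀ − E))]⁻¹ = 1/2.143 = 0.467.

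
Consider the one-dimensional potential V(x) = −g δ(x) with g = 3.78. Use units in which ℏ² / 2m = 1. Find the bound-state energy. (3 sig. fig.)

E = -3.57

For x ≠ 0 the bound state is ψ ∝ e^{−κ|x|}; integrating the TISE across the delta gives the cusp condition 2κ = 2mg/ℏ², so κ = 1.890.
Then E = −ℏ²κ²/(2m) = −mg²/(2ℏ²) = -3.572.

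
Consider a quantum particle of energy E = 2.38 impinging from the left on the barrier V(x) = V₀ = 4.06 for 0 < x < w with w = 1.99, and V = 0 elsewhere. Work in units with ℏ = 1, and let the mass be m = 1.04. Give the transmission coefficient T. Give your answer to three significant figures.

Since E < V₀ the interior solution is evanescent with decay constant κ = √(2m(V₀ − E))/ℏ = 1.869.
κw = 3.720, sinh(κw) = 20.62.
The exact tunnelling result is T⁻¹ = 1 + V₀² sinh²(κw) / [4E(V₀ − E)] = 439.2, so T = 0.00228.

T = 0.00228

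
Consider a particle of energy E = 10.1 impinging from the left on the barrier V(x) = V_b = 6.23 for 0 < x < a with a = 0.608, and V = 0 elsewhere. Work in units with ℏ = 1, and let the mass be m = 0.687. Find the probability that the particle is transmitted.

Above the barrier the interior wavenumber is k₂ = √(2m(E − V_b))/ℏ = 2.306, giving phase k₂a = 1.402.
T = [1 + V_b² sin²(k₂a) / (4E(E − V_b))]⁻¹ = 1/1.241 = 0.806.

T = 0.806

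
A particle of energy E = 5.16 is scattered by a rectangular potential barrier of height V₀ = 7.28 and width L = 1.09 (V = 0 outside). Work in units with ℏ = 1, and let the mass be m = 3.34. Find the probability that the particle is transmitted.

Since E < V₀ the interior solution is evanescent with decay constant κ = √(2m(V₀ − E))/ℏ = 3.763.
κL = 4.102, sinh(κL) = 30.22.
The exact tunnelling result is T⁻¹ = 1 + V₀² sinh²(κL) / [4E(V₀ − E)] = 1107, so T = 0.000903.

T = 0.000903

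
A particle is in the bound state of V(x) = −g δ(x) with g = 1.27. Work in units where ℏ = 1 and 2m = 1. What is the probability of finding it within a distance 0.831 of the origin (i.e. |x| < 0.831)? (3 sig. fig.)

P = 0.652

The normalised bound state is ψ = √κ e^{−κ|x|} with κ = mg/ℏ² = 0.6350.
P(|x| < d) = ∫_{−d}^{d} κ e^{−2κ|x|} dx = 1 − e^{−2κd} = 1 − e^{−1.055} = 0.6519.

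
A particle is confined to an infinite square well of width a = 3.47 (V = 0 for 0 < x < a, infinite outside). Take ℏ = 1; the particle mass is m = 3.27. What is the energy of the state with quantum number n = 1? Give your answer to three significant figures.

E = 0.125

The infinite-well eigenfunctions ψ_n = √(2/a) sin(nπx/a) vanish at both walls, giving E_n = n²π²ℏ²/(2ma²).
E_1 = 1² × π² / (2 × 3.27 × 3.47²) = 0.1253.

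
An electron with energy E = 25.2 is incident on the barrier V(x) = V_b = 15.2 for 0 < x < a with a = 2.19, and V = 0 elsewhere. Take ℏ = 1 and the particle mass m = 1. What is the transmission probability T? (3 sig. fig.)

Above the barrier the interior wavenumber is k₂ = √(2m(E − V_b))/ℏ = 4.472, giving phase k₂a = 9.794.
T = [1 + V_b² sin²(k₂a) / (4E(E − V_b))]⁻¹ = 1/1.030 = 0.971.

T = 0.971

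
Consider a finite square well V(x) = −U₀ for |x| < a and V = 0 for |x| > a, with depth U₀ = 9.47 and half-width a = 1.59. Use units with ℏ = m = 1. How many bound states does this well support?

N = 5

Define the well-strength parameter z₀ = (a/ℏ)√(2mU₀) = 1.59 × √(2·1·9.47) = 6.920.
The even/odd transcendental equations gain one root per π/2 in z₀, giving N = 1 + ⌊2z₀/π⌋ = 1 + ⌊4.405⌋ = 5.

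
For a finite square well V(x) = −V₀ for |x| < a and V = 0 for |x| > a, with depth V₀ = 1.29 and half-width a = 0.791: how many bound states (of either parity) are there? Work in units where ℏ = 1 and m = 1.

N = 1

Define the well-strength parameter z₀ = (a/ℏ)√(2mV₀) = 0.791 × √(2·1·1.29) = 1.271.
The even/odd transcendental equations gain one root per π/2 in z₀, giving N = 1 + ⌊2z₀/π⌋ = 1 + ⌊0.8088⌋ = 1.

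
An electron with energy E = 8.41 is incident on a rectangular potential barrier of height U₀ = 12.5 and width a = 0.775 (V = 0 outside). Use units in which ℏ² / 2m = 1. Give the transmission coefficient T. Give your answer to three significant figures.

Since E < U₀ the interior solution is evanescent with decay constant κ = √(2m(U₀ − E))/ℏ = 2.022.
κa = 1.567, sinh(κa) = 2.293.
The exact tunnelling result is T⁻¹ = 1 + U₀² sinh²(κa) / [4E(U₀ − E)] = 6.969, so T = 0.143.

T = 0.143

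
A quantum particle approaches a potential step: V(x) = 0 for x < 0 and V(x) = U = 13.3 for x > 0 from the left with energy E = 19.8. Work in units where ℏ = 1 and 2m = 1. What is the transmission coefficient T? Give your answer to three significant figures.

T = 0.926

The wavenumbers are k₁ = √(2mE)/ℏ = 4.450 on the left and k₂ = √(2m(E − U))/ℏ = 2.550 on the right.
Continuity of ψ and ψ′ at the step yields the reflection amplitude r = (k₁ − k₂)/(k₁ + k₂) = 0.2715; thus R = |r|² = 0.07371, T = 0.9263.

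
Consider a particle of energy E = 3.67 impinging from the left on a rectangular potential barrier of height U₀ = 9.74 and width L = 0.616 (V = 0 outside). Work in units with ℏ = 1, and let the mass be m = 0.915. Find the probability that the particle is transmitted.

E < U₀: inside the barrier ψ ∝ e^{±κx} with κ = √(2m(U₀ − E))/ℏ = 3.333.
κL = 2.053, sinh(κL) = 3.832.
Matching ψ, ψ′ at both faces gives T = [1 + U₀² sinh²(κL) / (4E(U₀ − E))]⁻¹ = 1/16.63 = 0.0601.

T = 0.0601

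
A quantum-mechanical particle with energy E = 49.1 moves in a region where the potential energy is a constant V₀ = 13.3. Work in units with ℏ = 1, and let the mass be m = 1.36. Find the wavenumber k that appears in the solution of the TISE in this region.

k = 9.87

With E > V₀ the solution is oscillatory, ψ ∝ e^{±ikx} with k = √(2m(E − V₀))/ℏ.
k = √(2 × 1.36 × 35.8) = 9.868.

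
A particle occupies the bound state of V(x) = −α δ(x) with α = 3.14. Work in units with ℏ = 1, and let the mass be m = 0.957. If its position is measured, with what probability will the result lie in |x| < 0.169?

P = 0.638

The normalised bound state is ψ = √κ e^{−κ|x|} with κ = mα/ℏ² = 3.005.
P(|x| < d) = ∫_{−d}^{d} κ e^{−2κ|x|} dx = 1 − e^{−2κd} = 1 − e^{−1.016} = 0.6378.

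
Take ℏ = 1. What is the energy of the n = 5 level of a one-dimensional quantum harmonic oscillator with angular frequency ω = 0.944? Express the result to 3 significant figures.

Using E_n = (n + ½)ℏω: E_5 = 5.5 × 0.944 = 5.192.

E = 5.19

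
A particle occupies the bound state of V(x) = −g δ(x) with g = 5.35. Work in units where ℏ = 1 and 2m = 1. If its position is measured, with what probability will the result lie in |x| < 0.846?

P = 0.989

The normalised bound state is ψ = √κ e^{−κ|x|} with κ = mg/ℏ² = 2.675.
P(|x| < d) = ∫_{−d}^{d} κ e^{−2κ|x|} dx = 1 − e^{−2κd} = 1 − e^{−4.526} = 0.9892.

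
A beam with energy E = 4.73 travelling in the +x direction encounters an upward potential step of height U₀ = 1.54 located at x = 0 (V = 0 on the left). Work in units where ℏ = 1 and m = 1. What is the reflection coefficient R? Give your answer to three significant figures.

R = 0.00964

On each side the TISE gives plane waves with k = √(2m(E − V))/ℏ: k₁ = √(2·1·4.73) = 3.076, k₂ = √(2·1·3.19) = 2.526.
Continuity of ψ and ψ′ at the step yields the reflection amplitude r = (k₁ − k₂)/(k₁ + k₂) = 0.09816; thus R = |r|² = 0.009635, T = 0.9904.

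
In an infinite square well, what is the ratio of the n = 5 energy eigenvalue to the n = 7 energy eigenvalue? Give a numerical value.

0.510204

Since E_n ∝ n², the ratio is (5/7)² = 0.510204.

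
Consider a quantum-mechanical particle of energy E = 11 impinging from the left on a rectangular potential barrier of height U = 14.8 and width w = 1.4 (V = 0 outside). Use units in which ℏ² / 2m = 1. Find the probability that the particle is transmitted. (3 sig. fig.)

T = 0.0130

Since E < U the interior solution is evanescent with decay constant κ = √(2m(U − E))/ℏ = 1.949.
κw = 2.729, sinh(κw) = 7.627.
Matching ψ, ψ′ at both faces gives T = [1 + U² sinh²(κw) / (4E(U − E))]⁻¹ = 1/77.21 = 0.0130.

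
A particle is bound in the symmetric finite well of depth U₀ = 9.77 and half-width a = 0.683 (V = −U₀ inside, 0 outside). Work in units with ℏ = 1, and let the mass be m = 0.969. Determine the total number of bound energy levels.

N = 2

Define the well-strength parameter z₀ = (a/ℏ)√(2mU₀) = 0.683 × √(2·0.969·9.77) = 2.972.
The even/odd transcendental equations gain one root per π/2 in z₀, giving N = 1 + ⌊2z₀/π⌋ = 1 + ⌊1.892⌋ = 2.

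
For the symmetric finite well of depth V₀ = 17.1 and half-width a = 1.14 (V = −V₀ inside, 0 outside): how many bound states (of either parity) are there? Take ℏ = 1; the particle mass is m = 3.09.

Define the well-strength parameter z₀ = (a/ℏ)√(2mV₀) = 1.14 × √(2·3.09·17.1) = 11.72.
The even/odd transcendental equations gain one root per π/2 in z₀, giving N = 1 + ⌊2z₀/π⌋ = 1 + ⌊7.461⌋ = 8.

N = 8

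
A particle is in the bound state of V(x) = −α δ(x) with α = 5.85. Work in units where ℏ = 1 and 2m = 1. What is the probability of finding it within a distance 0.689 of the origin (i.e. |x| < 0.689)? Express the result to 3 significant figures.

P = 0.982

The normalised bound state is ψ = √κ e^{−κ|x|} with κ = mα/ℏ² = 2.925.
P(|x| < d) = ∫_{−d}^{d} κ e^{−2κ|x|} dx = 1 − e^{−2κd} = 1 − e^{−4.031} = 0.9822.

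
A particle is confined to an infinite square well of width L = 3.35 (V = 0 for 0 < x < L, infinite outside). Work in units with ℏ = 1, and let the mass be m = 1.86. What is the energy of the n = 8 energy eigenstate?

E = 15.1

The infinite-well eigenfunctions ψ_n = √(2/L) sin(nπx/L) vanish at both walls, giving E_n = n²π²ℏ²/(2mL²).
E_8 = 8² × π² / (2 × 1.86 × 3.35²) = 15.13.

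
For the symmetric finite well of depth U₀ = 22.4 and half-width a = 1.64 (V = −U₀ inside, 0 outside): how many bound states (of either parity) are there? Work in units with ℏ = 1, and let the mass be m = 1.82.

N = 10

The dimensionless depth is z₀ = a√(2mU₀)/ℏ = 1.64 × √(81.54) = 14.81.
A new bound state (alternating even/odd) appears each time z₀ passes a multiple of π/2, so N = ⌊2z₀/π⌋ + 1 = ⌊9.428⌋ + 1 = 10.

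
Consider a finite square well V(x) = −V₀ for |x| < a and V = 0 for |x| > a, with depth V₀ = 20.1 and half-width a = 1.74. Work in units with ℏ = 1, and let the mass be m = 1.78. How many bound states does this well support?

N = 10

The dimensionless depth is z₀ = a√(2mV₀)/ℏ = 1.74 × √(71.56) = 14.72.
The even/odd transcendental equations gain one root per π/2 in z₀, giving N = 1 + ⌊2z₀/π⌋ = 1 + ⌊9.370⌋ = 10.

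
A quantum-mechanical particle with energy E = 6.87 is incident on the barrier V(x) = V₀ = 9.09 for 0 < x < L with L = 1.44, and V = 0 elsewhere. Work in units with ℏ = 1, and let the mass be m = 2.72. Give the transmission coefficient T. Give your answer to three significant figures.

T = 0.000133

Since E < V₀ the interior solution is evanescent with decay constant κ = √(2m(V₀ − E))/ℏ = 3.475.
κL = 5.004, sinh(κL) = 74.52.
The exact tunnelling result is T⁻¹ = 1 + V₀² sinh²(κL) / [4E(V₀ − E)] = 7522, so T = 0.000133.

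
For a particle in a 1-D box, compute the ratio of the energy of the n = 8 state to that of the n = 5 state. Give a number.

2.56

Since E_n ∝ n², the ratio is (8/5)² = 2.56.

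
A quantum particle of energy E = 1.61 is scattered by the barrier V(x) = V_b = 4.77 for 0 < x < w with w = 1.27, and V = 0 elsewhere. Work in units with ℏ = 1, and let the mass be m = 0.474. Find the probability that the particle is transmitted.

E < V_b: inside the barrier ψ ∝ e^{±κx} with κ = √(2m(V_b − E))/ℏ = 1.731.
κw = 2.198, sinh(κw) = 4.449.
Matching ψ, ψ′ at both faces gives T = [1 + V_b² sinh²(κw) / (4E(V_b − E))]⁻¹ = 1/23.13 = 0.0432.

T = 0.0432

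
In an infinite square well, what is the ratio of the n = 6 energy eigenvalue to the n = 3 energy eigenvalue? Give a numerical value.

4

Since E_n ∝ n², the ratio is (6/3)² = 4.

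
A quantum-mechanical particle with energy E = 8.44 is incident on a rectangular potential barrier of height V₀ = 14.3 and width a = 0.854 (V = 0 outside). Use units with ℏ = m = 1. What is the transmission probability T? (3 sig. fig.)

T = 0.0111

E < V₀: inside the barrier ψ ∝ e^{±κx} with κ = √(2m(V₀ − E))/ℏ = 3.423.
κa = 2.924, sinh(κa) = 9.277.
Matching ψ, ψ′ at both faces gives T = [1 + V₀² sinh²(κa) / (4E(V₀ − E))]⁻¹ = 1/89.97 = 0.0111.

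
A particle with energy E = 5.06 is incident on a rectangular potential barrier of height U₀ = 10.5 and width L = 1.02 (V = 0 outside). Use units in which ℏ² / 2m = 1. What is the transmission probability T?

E < U₀: inside the barrier ψ ∝ e^{±κx} with κ = √(2m(U₀ − E))/ℏ = 2.332.
κL = 2.379, sinh(κL) = 5.351.
Matching ψ, ψ′ at both faces gives T = [1 + U₀² sinh²(κL) / (4E(U₀ − E))]⁻¹ = 1/29.67 = 0.0337.

T = 0.0337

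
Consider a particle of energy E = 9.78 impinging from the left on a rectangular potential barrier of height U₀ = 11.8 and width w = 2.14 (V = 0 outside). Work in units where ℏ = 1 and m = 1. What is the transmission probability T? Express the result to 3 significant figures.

Since E < U₀ the interior solution is evanescent with decay constant κ = √(2m(U₀ − E))/ℏ = 2.010.
κw = 4.301, sinh(κw) = 36.89.
Matching ψ, ψ′ at both faces gives T = [1 + U₀² sinh²(κw) / (4E(U₀ − E))]⁻¹ = 1/2399 = 0.000417.

T = 0.000417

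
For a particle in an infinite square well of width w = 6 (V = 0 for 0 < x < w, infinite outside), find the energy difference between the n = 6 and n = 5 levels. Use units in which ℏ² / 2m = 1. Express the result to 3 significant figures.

E_n = n²π²ℏ²/(2mw²), so ΔE = (6² − 5²) π²ℏ²/(2mw²).
ΔE = 11 × π² / (2 × 0.5 × 6²) = 3.016.

ΔE = 3.02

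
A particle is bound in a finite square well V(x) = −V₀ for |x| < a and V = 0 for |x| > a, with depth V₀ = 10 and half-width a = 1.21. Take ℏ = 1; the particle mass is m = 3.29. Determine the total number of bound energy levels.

N = 7

The dimensionless depth is z₀ = a√(2mV₀)/ℏ = 1.21 × √(65.80) = 9.815.
The even/odd transcendental equations gain one root per π/2 in z₀, giving N = 1 + ⌊2z₀/π⌋ = 1 + ⌊6.249⌋ = 7.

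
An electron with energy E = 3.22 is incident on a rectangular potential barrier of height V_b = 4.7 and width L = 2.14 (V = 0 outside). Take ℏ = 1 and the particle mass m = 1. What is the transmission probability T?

T = 0.00219

Since E < V_b the interior solution is evanescent with decay constant κ = √(2m(V_b − E))/ℏ = 1.720.
κL = 3.682, sinh(κL) = 19.85.
The exact tunnelling result is T⁻¹ = 1 + V_b² sinh²(κL) / [4E(V_b − E)] = 457.4, so T = 0.00219.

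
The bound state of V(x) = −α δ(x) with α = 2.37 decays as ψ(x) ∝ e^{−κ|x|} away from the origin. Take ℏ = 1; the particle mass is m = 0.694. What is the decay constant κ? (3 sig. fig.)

Integrate −(ℏ²/2m)ψ'' − αδ(x)ψ = Eψ from −ε to +ε: the ψ'' term gives ψ'(0⁺) − ψ'(0⁻) and the δ term gives −(2mα/ℏ²)ψ(0).
With ψ ∝ e^{−κ|x|} this yields −2κ = −2mα/ℏ², so κ = mα/ℏ² = 1.645.

κ = 1.64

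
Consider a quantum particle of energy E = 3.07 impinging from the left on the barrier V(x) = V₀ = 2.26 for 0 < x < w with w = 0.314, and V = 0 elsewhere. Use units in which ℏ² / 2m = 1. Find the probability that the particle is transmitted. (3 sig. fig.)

Above the barrier the interior wavenumber is k₂ = √(2m(E − V₀))/ℏ = 0.9000, giving phase k₂w = 0.2826.
Matching at both interfaces gives T⁻¹ = 1 + V₀² sin²(k₂w) / [4E(E − V₀)] = 1.040, hence T = 0.962.

T = 0.962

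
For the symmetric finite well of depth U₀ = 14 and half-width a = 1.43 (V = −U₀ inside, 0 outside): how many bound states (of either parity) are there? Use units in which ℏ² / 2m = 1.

N = 4

Define the well-strength parameter z₀ = (a/ℏ)√(2mU₀) = 1.43 × √(2·0.5·14) = 5.351.
The even/odd transcendental equations gain one root per π/2 in z₀, giving N = 1 + ⌊2z₀/π⌋ = 1 + ⌊3.406⌋ = 4.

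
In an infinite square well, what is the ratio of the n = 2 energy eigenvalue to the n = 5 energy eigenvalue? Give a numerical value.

Since E_n ∝ n², the ratio is (2/5)² = 0.16.

0.16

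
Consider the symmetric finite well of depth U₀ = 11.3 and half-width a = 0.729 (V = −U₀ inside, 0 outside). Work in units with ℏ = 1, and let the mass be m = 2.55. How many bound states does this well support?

N = 4

The dimensionless depth is z₀ = a√(2mU₀)/ℏ = 0.729 × √(57.63) = 5.534.
A new bound state (alternating even/odd) appears each time z₀ passes a multiple of π/2, so N = ⌊2z₀/π⌋ + 1 = ⌊3.523⌋ + 1 = 4.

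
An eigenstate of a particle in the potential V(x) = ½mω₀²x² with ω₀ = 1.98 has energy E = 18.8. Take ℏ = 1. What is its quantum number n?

n = 9

Invert E_n = (n + ½)ℏω₀: n = E/ℏω₀ − ½ = 8.995, so n = 9.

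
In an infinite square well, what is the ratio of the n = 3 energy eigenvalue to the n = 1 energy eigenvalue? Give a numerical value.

Since E_n ∝ n², the ratio is (3/1)² = 9.

9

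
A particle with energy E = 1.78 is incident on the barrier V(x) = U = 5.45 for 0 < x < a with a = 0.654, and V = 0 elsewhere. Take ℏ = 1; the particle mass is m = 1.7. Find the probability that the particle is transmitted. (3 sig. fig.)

T = 0.0341

Since E < U the interior solution is evanescent with decay constant κ = √(2m(U − E))/ℏ = 3.532.
κa = 2.310, sinh(κa) = 4.989.
The exact tunnelling result is T⁻¹ = 1 + U² sinh²(κa) / [4E(U − E)] = 29.29, so T = 0.0341.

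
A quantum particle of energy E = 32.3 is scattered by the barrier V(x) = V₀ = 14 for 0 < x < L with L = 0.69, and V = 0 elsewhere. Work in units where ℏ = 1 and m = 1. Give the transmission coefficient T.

Above the barrier the interior wavenumber is k₂ = √(2m(E − V₀))/ℏ = 6.050, giving phase k₂L = 4.174.
T = [1 + V₀² sin²(k₂L) / (4E(E − V₀))]⁻¹ = 1/1.061 = 0.942.

T = 0.942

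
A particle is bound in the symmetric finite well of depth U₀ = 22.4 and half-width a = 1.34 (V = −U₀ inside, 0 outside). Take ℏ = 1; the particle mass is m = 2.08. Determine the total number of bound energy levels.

The dimensionless depth is z₀ = a√(2mU₀)/ℏ = 1.34 × √(93.18) = 12.94.
A new bound state (alternating even/odd) appears each time z₀ passes a multiple of π/2, so N = ⌊2z₀/π⌋ + 1 = ⌊8.235⌋ + 1 = 9.

N = 9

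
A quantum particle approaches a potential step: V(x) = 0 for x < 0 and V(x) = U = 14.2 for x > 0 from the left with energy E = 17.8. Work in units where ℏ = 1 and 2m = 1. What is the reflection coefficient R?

R = 0.144

On each side the TISE gives plane waves with k = √(2m(E − V))/ℏ: k₁ = √(2·½·17.8) = 4.219, k₂ = √(2·½·3.6) = 1.897.
Continuity of ψ and ψ′ at the step yields the reflection amplitude r = (k₁ − k₂)/(k₁ + k₂) = 0.3796; thus R = |r|² = 0.1441, T = 0.8559.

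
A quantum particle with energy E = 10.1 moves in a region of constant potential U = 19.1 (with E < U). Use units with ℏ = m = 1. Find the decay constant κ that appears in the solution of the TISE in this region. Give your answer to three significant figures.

Since E < U the TISE in this region is ψ'' = κ²ψ with κ = √(2m(U − E))/ℏ.
κ = √(2 × 1 × 9) = 4.243.

κ = 4.24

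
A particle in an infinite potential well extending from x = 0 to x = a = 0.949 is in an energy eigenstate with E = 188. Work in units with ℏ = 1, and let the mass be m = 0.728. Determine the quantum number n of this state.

For an infinite well E_n = n²π²ℏ²/(2ma²), so n = (a/πℏ)√(2mE).
n = (0.949/π) × √(2 × 0.728 × 188) = 4.998 → n = 5.

n = 5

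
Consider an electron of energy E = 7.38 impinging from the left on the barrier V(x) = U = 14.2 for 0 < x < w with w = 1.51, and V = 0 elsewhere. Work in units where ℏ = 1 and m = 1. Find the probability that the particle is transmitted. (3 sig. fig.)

T = 0.0000572

E < U: inside the barrier ψ ∝ e^{±κx} with κ = √(2m(U − E))/ℏ = 3.693.
κw = 5.577, sinh(κw) = 132.1.
The exact tunnelling result is T⁻¹ = 1 + U² sinh²(κw) / [4E(U − E)] = 17480, so T = 0.0000572.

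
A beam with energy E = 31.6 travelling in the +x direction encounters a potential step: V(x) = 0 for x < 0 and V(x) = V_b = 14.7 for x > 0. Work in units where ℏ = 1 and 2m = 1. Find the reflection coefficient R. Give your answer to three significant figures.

The wavenumbers are k₁ = √(2mE)/ℏ = 5.621 on the left and k₂ = √(2m(E − V_b))/ℏ = 4.111 on the right.
Continuity of ψ and ψ′ at the step yields the reflection amplitude r = (k₁ − k₂)/(k₁ + k₂) = 0.1552; thus R = |r|² = 0.02409, T = 0.9759.

R = 0.0241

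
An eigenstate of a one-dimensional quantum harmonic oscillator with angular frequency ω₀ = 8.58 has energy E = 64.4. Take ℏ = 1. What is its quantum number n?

E_n = ℏω₀(n + ½) ⇒ n = E/(ℏω₀) − ½ = 64.4/8.58 − 0.5 = 7.006 → n = 7.

n = 7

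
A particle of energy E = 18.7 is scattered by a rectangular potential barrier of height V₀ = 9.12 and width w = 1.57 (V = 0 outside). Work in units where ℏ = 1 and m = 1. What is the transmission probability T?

E > V₀: inside the barrier k₂ = √(2m(E − V₀))/ℏ = 4.377, k₂w = 6.872.
Matching at both interfaces gives T⁻¹ = 1 + V₀² sin²(k₂w) / [4E(E − V₀)] = 1.036, hence T = 0.965.

T = 0.965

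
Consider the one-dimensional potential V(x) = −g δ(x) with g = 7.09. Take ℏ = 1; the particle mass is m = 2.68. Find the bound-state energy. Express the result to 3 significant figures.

For x ≠ 0 the bound state is ψ ∝ e^{−κ|x|}; integrating the TISE across the delta gives the cusp condition 2κ = 2mg/ℏ², so κ = 19.00.
Then E = −ℏ²κ²/(2m) = −mg²/(2ℏ²) = -67.36.

E = -67.4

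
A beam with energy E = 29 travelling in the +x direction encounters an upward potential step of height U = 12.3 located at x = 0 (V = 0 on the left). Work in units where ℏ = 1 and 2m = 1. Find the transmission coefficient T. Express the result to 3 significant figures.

T = 0.981

On each side the TISE gives plane waves with k = √(2m(E − V))/ℏ: k₁ = √(2·½·29) = 5.385, k₂ = √(2·½·16.7) = 4.087.
Matching ψ and ψ′ at x = 0 gives r = (k₁ − k₂)/(k₁ + k₂), so R = r² = 0.01880 and T = 1 − R = 0.9812.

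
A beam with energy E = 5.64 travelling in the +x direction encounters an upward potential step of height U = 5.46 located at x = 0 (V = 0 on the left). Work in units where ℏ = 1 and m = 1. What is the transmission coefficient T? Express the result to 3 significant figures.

The wavenumbers are k₁ = √(2mE)/ℏ = 3.359 on the left and k₂ = √(2m(E − U))/ℏ = 0.6000 on the right.
Continuity of ψ and ψ′ at the step yields the reflection amplitude r = (k₁ − k₂)/(k₁ + k₂) = 0.6969; thus R = |r|² = 0.4856, T = 0.5144.

T = 0.514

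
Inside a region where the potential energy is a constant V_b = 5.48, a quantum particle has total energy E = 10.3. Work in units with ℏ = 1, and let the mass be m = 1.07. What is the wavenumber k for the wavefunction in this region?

With E > V_b the solution is oscillatory, ψ ∝ e^{±ikx} with k = √(2m(E − V_b))/ℏ.
k = √(2 × 1.07 × 4.82) = 3.212.

k = 3.21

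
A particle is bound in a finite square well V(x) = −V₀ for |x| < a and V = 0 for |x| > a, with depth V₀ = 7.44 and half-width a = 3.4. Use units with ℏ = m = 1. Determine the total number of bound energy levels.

The dimensionless depth is z₀ = a√(2mV₀)/ℏ = 3.4 × √(14.88) = 13.12.
The even/odd transcendental equations gain one root per π/2 in z₀, giving N = 1 + ⌊2z₀/π⌋ = 1 + ⌊8.350⌋ = 9.

N = 9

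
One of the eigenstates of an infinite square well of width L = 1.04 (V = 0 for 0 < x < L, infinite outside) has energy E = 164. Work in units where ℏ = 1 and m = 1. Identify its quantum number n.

From E_n = n²π²ℏ²/(2mL²) invert to n = √(2mL²E)/(πℏ).
n = (1.04/π) × √(2 × 1 × 164) = 5.995 → n = 6.

n = 6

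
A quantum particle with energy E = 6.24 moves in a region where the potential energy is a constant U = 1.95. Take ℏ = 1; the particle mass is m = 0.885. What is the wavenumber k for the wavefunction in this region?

With E > U the solution is oscillatory, ψ ∝ e^{±ikx} with k = √(2m(E − U))/ℏ.
k = √(2 × 0.885 × 4.29) = 2.756.

k = 2.76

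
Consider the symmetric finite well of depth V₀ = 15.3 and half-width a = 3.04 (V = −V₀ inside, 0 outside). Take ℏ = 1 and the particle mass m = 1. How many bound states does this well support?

N = 11

Define the well-strength parameter z₀ = (a/ℏ)√(2mV₀) = 3.04 × √(2·1·15.3) = 16.82.
The even/odd transcendental equations gain one root per π/2 in z₀, giving N = 1 + ⌊2z₀/π⌋ = 1 + ⌊10.71⌋ = 11.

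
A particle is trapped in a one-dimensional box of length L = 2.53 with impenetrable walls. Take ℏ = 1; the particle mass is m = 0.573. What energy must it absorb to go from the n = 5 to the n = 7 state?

ΔE = 32.3

E_n = n²π²ℏ²/(2mL²), so ΔE = (7² − 5²) π²ℏ²/(2mL²).
ΔE = 24 × π² / (2 × 0.573 × 2.53²) = 32.29.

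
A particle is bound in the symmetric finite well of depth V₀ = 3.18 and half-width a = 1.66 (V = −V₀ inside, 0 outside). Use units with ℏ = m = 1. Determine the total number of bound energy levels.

N = 3

Define the well-strength parameter z₀ = (a/ℏ)√(2mV₀) = 1.66 × √(2·1·3.18) = 4.186.
A new bound state (alternating even/odd) appears each time z₀ passes a multiple of π/2, so N = ⌊2z₀/π⌋ + 1 = ⌊2.665⌋ + 1 = 3.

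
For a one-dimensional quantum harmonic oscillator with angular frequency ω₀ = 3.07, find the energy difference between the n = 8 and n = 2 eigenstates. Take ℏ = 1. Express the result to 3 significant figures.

ΔE = 18.4

E_n = ℏω₀(n + ½), so ΔE = (8 − 2) ℏω₀ = 6 × 3.07 = 18.42.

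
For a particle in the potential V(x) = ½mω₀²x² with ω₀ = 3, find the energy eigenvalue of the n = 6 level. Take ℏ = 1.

Using E_n = (n + ½)ℏω₀: E_6 = 6.5 × 3 = 19.50.

E = 19.5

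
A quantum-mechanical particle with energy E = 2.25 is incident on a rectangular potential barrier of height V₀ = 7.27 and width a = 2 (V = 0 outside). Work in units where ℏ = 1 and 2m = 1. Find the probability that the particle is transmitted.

T = 0.000438

E < V₀: inside the barrier ψ ∝ e^{±κx} with κ = √(2m(V₀ − E))/ℏ = 2.241.
κa = 4.481, sinh(κa) = 44.16.
The exact tunnelling result is T⁻¹ = 1 + V₀² sinh²(κa) / [4E(V₀ − E)] = 2282, so T = 0.000438.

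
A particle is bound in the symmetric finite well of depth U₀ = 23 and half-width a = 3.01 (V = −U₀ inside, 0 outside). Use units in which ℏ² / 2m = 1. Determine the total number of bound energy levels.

N = 10

Define the well-strength parameter z₀ = (a/ℏ)√(2mU₀) = 3.01 × √(2·0.5·23) = 14.44.
The even/odd transcendental equations gain one root per π/2 in z₀, giving N = 1 + ⌊2z₀/π⌋ = 1 + ⌊9.190⌋ = 10.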